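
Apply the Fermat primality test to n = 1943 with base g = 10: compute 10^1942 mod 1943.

992

10^1 ≡ 10 (mod 1943)
10^2 ≡ 10^2 = 100 ≡ 100 (mod 1943)
10^4 ≡ 100^2 = 10000 ≡ 285 (mod 1943)
10^8 ≡ 285^2 = 81225 ≡ 1562 (mod 1943)
10^16 ≡ 1562^2 = 2439844 ≡ 1379 (mod 1943)
10^32 ≡ 1379^2 = 1901641 ≡ 1387 (mod 1943)
10^64 ≡ 1387^2 = 1923769 ≡ 199 (mod 1943)
10^128 ≡ 199^2 = 39601 ≡ 741 (mod 1943)
10^256 ≡ 741^2 = 549081 ≡ 1155 (mod 1943)
10^512 ≡ 1155^2 = 1334025 ≡ 1127 (mod 1943)
10^1024 ≡ 1127^2 = 1270129 ≡ 1350 (mod 1943)
1942 = 1024 + 512 + 256 + 128 + 16 + 4 + 2 in binary powers of 2.
So 10^1942 ≡ 1350 · 1127 · 1155 · 741 · 1379 · 285 · 100 ≡ 992 (mod 1943).
Since 992 ≠ 1, base 10 is a Fermat witness: 1943 is composite.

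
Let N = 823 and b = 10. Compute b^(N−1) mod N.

10^1 ≡ 10 (mod 823)
10^2 ≡ 10^2 = 100 ≡ 100 (mod 823)
10^4 ≡ 100^2 = 10000 ≡ 124 (mod 823)
10^8 ≡ 124^2 = 15376 ≡ 562 (mod 823)
10^16 ≡ 562^2 = 315844 ≡ 635 (mod 823)
10^32 ≡ 635^2 = 403225 ≡ 778 (mod 823)
10^64 ≡ 778^2 = 605284 ≡ 379 (mod 823)
10^128 ≡ 379^2 = 143641 ≡ 439 (mod 823)
10^256 ≡ 439^2 = 192721 ≡ 139 (mod 823)
10^512 ≡ 139^2 = 19321 ≡ 392 (mod 823)
822 = 512 + 256 + 32 + 16 + 4 + 2 in binary powers of 2.
So 10^822 ≡ 392 · 139 · 778 · 635 · 124 · 100 ≡ 1 (mod 823).
Since the result is 1, base 10 gives no evidence that 823 is composite.

1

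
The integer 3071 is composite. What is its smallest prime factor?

37

3071 is odd.
Digit sum 11, not divisible by 3.
Ends in 1: not divisible by 5.
7: 3071 = 7·438 + 5
11: 3071 = 11·279 + 2
13: 3071 = 13·236 + 3
17: 3071 = 17·180 + 11
19: 3071 = 19·161 + 12
23: 3071 = 23·133 + 12
29: 3071 = 29·105 + 26
31: 3071 = 31·99 + 2
37: 3071 = 37·83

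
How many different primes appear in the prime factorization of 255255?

255255 = 3 · 85085
85085 = 5 · 17017
17017 = 7 · 2431
2431 = 11 · 221
221 = 13 · 17
255255 = 3 · 5 · 7 · 11 · 13 · 17, which has 6 distinct prime factors.

6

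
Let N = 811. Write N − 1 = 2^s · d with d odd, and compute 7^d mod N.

811 − 1 = 810 = 2^1 · 405, so d = 405.
7^1 ≡ 7 (mod 811)
7^2 ≡ 7^2 = 49 ≡ 49 (mod 811)
7^4 ≡ 49^2 = 2401 ≡ 779 (mod 811)
7^8 ≡ 779^2 = 606841 ≡ 213 (mod 811)
7^16 ≡ 213^2 = 45369 ≡ 764 (mod 811)
7^32 ≡ 764^2 = 583696 ≡ 587 (mod 811)
7^64 ≡ 587^2 = 344569 ≡ 705 (mod 811)
7^128 ≡ 705^2 = 497025 ≡ 693 (mod 811)
7^256 ≡ 693^2 = 480249 ≡ 137 (mod 811)
405 = 256 + 128 + 16 + 4 + 1 in binary powers of 2.
So 7^405 ≡ 137 · 693 · 764 · 779 · 7 ≡ 1 (mod 811).
Since 7^d ≡ 1 (mod 811), base 7 does not prove 811 composite.

1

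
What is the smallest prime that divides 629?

629 is odd.
Digit sum 17, not divisible by 3.
Ends in 9: not divisible by 5.
7: 629 = 7·89 + 6
11: 629 = 11·57 + 2
13: 629 = 13·48 + 5
17: 629 = 17·37

17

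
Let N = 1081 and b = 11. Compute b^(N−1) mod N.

11^1 ≡ 11 (mod 1081)
11^2 ≡ 11^2 = 121 ≡ 121 (mod 1081)
11^4 ≡ 121^2 = 14641 ≡ 588 (mod 1081)
11^8 ≡ 588^2 = 345744 ≡ 905 (mod 1081)
11^16 ≡ 905^2 = 819025 ≡ 708 (mod 1081)
11^32 ≡ 708^2 = 501264 ≡ 761 (mod 1081)
11^64 ≡ 761^2 = 579121 ≡ 786 (mod 1081)
11^128 ≡ 786^2 = 617796 ≡ 545 (mod 1081)
11^256 ≡ 545^2 = 297025 ≡ 831 (mod 1081)
11^512 ≡ 831^2 = 690561 ≡ 883 (mod 1081)
11^1024 ≡ 883^2 = 779689 ≡ 288 (mod 1081)
1080 = 1024 + 32 + 16 + 8 in binary powers of 2.
So 11^1080 ≡ 288 · 761 · 708 · 905 ≡ 581 (mod 1081).
Since 581 ≠ 1, base 11 is a Fermat witness: 1081 is composite.

581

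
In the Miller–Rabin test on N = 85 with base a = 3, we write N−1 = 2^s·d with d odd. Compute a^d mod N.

85 − 1 = 84 = 2^2 · 21, so d = 21.
3^1 ≡ 3 (mod 85)
3^2 ≡ 3^2 = 9 ≡ 9 (mod 85)
3^4 ≡ 9^2 = 81 ≡ 81 (mod 85)
3^8 ≡ 81^2 = 6561 ≡ 16 (mod 85)
3^16 ≡ 16^2 = 256 ≡ 1 (mod 85)
21 = 16 + 4 + 1 in binary powers of 2.
So 3^21 ≡ 1 · 81 · 3 ≡ 73 (mod 85).
Squaring chain: 73 → 59; never reaches −1, so base 3 is a Miller–Rabin witness that 85 is composite.

73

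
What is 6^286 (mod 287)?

6^1 ≡ 6 (mod 287)
6^2 ≡ 6^2 = 36 ≡ 36 (mod 287)
6^4 ≡ 36^2 = 1296 ≡ 148 (mod 287)
6^8 ≡ 148^2 = 21904 ≡ 92 (mod 287)
6^16 ≡ 92^2 = 8464 ≡ 141 (mod 287)
6^32 ≡ 141^2 = 19881 ≡ 78 (mod 287)
6^64 ≡ 78^2 = 6084 ≡ 57 (mod 287)
6^128 ≡ 57^2 = 3249 ≡ 92 (mod 287)
6^256 ≡ 92^2 = 8464 ≡ 141 (mod 287)
286 = 256 + 16 + 8 + 4 + 2 in binary powers of 2.
So 6^286 ≡ 141 · 141 · 92 · 148 · 36 ≡ 162 (mod 287).
Since 162 ≠ 1, base 6 is a Fermat witness: 287 is composite.

162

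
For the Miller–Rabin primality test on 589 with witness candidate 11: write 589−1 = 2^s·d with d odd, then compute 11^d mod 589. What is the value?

77

589 − 1 = 588 = 2^2 · 147, so d = 147.
11^1 ≡ 11 (mod 589)
11^2 ≡ 11^2 = 121 ≡ 121 (mod 589)
11^4 ≡ 121^2 = 14641 ≡ 505 (mod 589)
11^8 ≡ 505^2 = 255025 ≡ 577 (mod 589)
11^16 ≡ 577^2 = 332929 ≡ 144 (mod 589)
11^32 ≡ 144^2 = 20736 ≡ 121 (mod 589)
11^64 ≡ 121^2 = 14641 ≡ 505 (mod 589)
11^128 ≡ 505^2 = 255025 ≡ 577 (mod 589)
147 = 128 + 16 + 2 + 1 in binary powers of 2.
So 11^147 ≡ 577 · 144 · 121 · 11 ≡ 77 (mod 589).
Squaring chain: 77 → 39; never reaches −1, so base 11 is a Miller–Rabin witness that 589 is composite.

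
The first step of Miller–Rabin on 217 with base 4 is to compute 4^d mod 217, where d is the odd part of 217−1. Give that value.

217 − 1 = 216 = 2^3 · 27, so d = 27.
4^1 ≡ 4 (mod 217)
4^2 ≡ 4^2 = 16 ≡ 16 (mod 217)
4^4 ≡ 16^2 = 256 ≡ 39 (mod 217)
4^8 ≡ 39^2 = 1521 ≡ 2 (mod 217)
4^16 ≡ 2^2 = 4 ≡ 4 (mod 217)
27 = 16 + 8 + 2 + 1 in binary powers of 2.
So 4^27 ≡ 4 · 2 · 16 · 4 ≡ 78 (mod 217).
Squaring chain: 78 → 8 → 64; never reaches −1, so base 4 is a Miller–Rabin witness that 217 is composite.

78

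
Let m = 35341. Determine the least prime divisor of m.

59

35341 is odd.
Digit sum 16, not divisible by 3.
Ends in 1: not divisible by 5.
7: 35341 = 7·5048 + 5
11: 35341 = 11·3212 + 9
13: 35341 = 13·2718 + 7
17: 35341 = 17·2078 + 15
19: 35341 = 19·1860 + 1
23: 35341 = 23·1536 + 13
29: 35341 = 29·1218 + 19
31: 35341 = 31·1140 + 1
37: 35341 = 37·955 + 6
41: 35341 = 41·861 + 40
43: 35341 = 43·821 + 38
47: 35341 = 47·751 + 44
53: 35341 = 53·666 + 43
59: 35341 = 59·599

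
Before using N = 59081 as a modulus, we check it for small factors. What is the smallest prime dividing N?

11

59081 is odd.
Digit sum 23, not divisible by 3.
Ends in 1: not divisible by 5.
7: 59081 = 7·8440 + 1
11: 59081 = 11·5371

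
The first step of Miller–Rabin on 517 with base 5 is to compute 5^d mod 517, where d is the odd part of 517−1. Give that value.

20

517 − 1 = 516 = 2^2 · 129, so d = 129.
5^1 ≡ 5 (mod 517)
5^2 ≡ 5^2 = 25 ≡ 25 (mod 517)
5^4 ≡ 25^2 = 625 ≡ 108 (mod 517)
5^8 ≡ 108^2 = 11664 ≡ 290 (mod 517)
5^16 ≡ 290^2 = 84100 ≡ 346 (mod 517)
5^32 ≡ 346^2 = 119716 ≡ 289 (mod 517)
5^64 ≡ 289^2 = 83521 ≡ 284 (mod 517)
5^128 ≡ 284^2 = 80656 ≡ 4 (mod 517)
129 = 128 + 1 in binary powers of 2.
So 5^129 ≡ 4 · 5 ≡ 20 (mod 517).
Squaring chain: 20 → 400; never reaches −1, so base 5 is a Miller–Rabin witness that 517 is composite.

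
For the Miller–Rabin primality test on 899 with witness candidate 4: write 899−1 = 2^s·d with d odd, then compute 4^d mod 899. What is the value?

899 − 1 = 898 = 2^1 · 449, so d = 449.
4^1 ≡ 4 (mod 899)
4^2 ≡ 4^2 = 16 ≡ 16 (mod 899)
4^4 ≡ 16^2 = 256 ≡ 256 (mod 899)
4^8 ≡ 256^2 = 65536 ≡ 808 (mod 899)
4^16 ≡ 808^2 = 652864 ≡ 190 (mod 899)
4^32 ≡ 190^2 = 36100 ≡ 140 (mod 899)
4^64 ≡ 140^2 = 19600 ≡ 721 (mod 899)
4^128 ≡ 721^2 = 519841 ≡ 219 (mod 899)
4^256 ≡ 219^2 = 47961 ≡ 314 (mod 899)
449 = 256 + 128 + 64 + 1 in binary powers of 2.
So 4^449 ≡ 314 · 219 · 721 · 4 ≡ 845 (mod 899).
Squaring chain: 845; never reaches −1, so base 4 is a Miller–Rabin witness that 899 is composite.

845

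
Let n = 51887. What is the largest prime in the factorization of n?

51887 = 11 · 4717
4717 = 53 · 89
89 is prime.
So 51887 = 11 · 53 · 89; the largest prime factor is 89.

89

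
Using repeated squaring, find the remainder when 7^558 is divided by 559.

259

7^1 ≡ 7 (mod 559)
7^2 ≡ 7^2 = 49 ≡ 49 (mod 559)
7^4 ≡ 49^2 = 2401 ≡ 165 (mod 559)
7^8 ≡ 165^2 = 27225 ≡ 393 (mod 559)
7^16 ≡ 393^2 = 154449 ≡ 165 (mod 559)
7^32 ≡ 165^2 = 27225 ≡ 393 (mod 559)
7^64 ≡ 393^2 = 154449 ≡ 165 (mod 559)
7^128 ≡ 165^2 = 27225 ≡ 393 (mod 559)
7^256 ≡ 393^2 = 154449 ≡ 165 (mod 559)
7^512 ≡ 165^2 = 27225 ≡ 393 (mod 559)
558 = 512 + 32 + 8 + 4 + 2 in binary powers of 2.
So 7^558 ≡ 393 · 393 · 393 · 165 · 49 ≡ 259 (mod 559).
Since 259 ≠ 1, base 7 is a Fermat witness: 559 is composite.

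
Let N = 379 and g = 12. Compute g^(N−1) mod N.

12^1 ≡ 12 (mod 379)
12^2 ≡ 12^2 = 144 ≡ 144 (mod 379)
12^4 ≡ 144^2 = 20736 ≡ 270 (mod 379)
12^8 ≡ 270^2 = 72900 ≡ 132 (mod 379)
12^16 ≡ 132^2 = 17424 ≡ 369 (mod 379)
12^32 ≡ 369^2 = 136161 ≡ 100 (mod 379)
12^64 ≡ 100^2 = 10000 ≡ 146 (mod 379)
12^128 ≡ 146^2 = 21316 ≡ 92 (mod 379)
12^256 ≡ 92^2 = 8464 ≡ 126 (mod 379)
378 = 256 + 64 + 32 + 16 + 8 + 2 in binary powers of 2.
So 12^378 ≡ 126 · 146 · 100 · 369 · 132 · 144 ≡ 1 (mod 379).
Since the result is 1, base 12 gives no evidence that 379 is composite.

1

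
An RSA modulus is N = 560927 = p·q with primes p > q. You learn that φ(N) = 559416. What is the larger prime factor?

φ(n) = (p−1)(q−1) = n − (p+q) + 1, so p + q = 560927 − 559416 + 1 = 1512.
p and q are the roots of t² − 1512t + 560927 = 0.
Discriminant: 1512² − 4·560927 = 2286144 − 2243708 = 42436; √42436 = 206.
q = (1512 − 206)/2 = 653, p = (1512 + 206)/2 = 859.
Check: 653 · 859 = 560927.

859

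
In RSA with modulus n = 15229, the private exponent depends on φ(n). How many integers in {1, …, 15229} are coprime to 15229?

Factor: 15229 = 97 · 157.
φ(15229) = (97−1) · (157−1) = 96 · 156 = 14976.

14976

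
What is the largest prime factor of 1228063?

53

1228063 = 17 · 72239
72239 = 29 · 2491
2491 = 47 · 53
53 is prime.
So 1228063 = 17 · 29 · 47 · 53; the largest prime factor is 53.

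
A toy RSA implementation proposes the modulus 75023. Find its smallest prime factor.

75023 is odd.
Digit sum 17, not divisible by 3.
Ends in 3: not divisible by 5.
7: 75023 = 7·10717 + 4
11: 75023 = 11·6820 + 3
13: 75023 = 13·5771

13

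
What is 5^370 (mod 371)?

149

5^1 ≡ 5 (mod 371)
5^2 ≡ 5^2 = 25 ≡ 25 (mod 371)
5^4 ≡ 25^2 = 625 ≡ 254 (mod 371)
5^8 ≡ 254^2 = 64516 ≡ 333 (mod 371)
5^16 ≡ 333^2 = 110889 ≡ 331 (mod 371)
5^32 ≡ 331^2 = 109561 ≡ 116 (mod 371)
5^64 ≡ 116^2 = 13456 ≡ 100 (mod 371)
5^128 ≡ 100^2 = 10000 ≡ 354 (mod 371)
5^256 ≡ 354^2 = 125316 ≡ 289 (mod 371)
370 = 256 + 64 + 32 + 16 + 2 in binary powers of 2.
So 5^370 ≡ 289 · 100 · 116 · 331 · 25 ≡ 149 (mod 371).
Since 149 ≠ 1, base 5 is a Fermat witness: 371 is composite.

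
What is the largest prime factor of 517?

517 = 11 · 47
47 is prime.
So 517 = 11 · 47; the largest prime factor is 47.

47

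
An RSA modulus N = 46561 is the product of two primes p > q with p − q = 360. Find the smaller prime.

Since p = q + 360, we have 46561 = q(q + 360), so q² + 360q − 46561 = 0.
Discriminant: 360² + 4·46561 = 129600 + 186244 = 315844; √315844 = 562.
q = (−360 + 562)/2 = 101, and p = q + 360 = 461.
Check: 101 · 461 = 46561.

101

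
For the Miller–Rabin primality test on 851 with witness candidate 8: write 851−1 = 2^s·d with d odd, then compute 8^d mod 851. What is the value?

541

851 − 1 = 850 = 2^1 · 425, so d = 425.
8^1 ≡ 8 (mod 851)
8^2 ≡ 8^2 = 64 ≡ 64 (mod 851)
8^4 ≡ 64^2 = 4096 ≡ 692 (mod 851)
8^8 ≡ 692^2 = 478864 ≡ 602 (mod 851)
8^16 ≡ 602^2 = 362404 ≡ 729 (mod 851)
8^32 ≡ 729^2 = 531441 ≡ 417 (mod 851)
8^64 ≡ 417^2 = 173889 ≡ 285 (mod 851)
8^128 ≡ 285^2 = 81225 ≡ 380 (mod 851)
8^256 ≡ 380^2 = 144400 ≡ 581 (mod 851)
425 = 256 + 128 + 32 + 8 + 1 in binary powers of 2.
So 8^425 ≡ 581 · 380 · 417 · 602 · 8 ≡ 541 (mod 851).
Squaring chain: 541; never reaches −1, so base 8 is a Miller–Rabin witness that 851 is composite.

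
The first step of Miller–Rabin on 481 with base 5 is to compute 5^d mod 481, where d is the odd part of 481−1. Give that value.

481 − 1 = 480 = 2^5 · 15, so d = 15.
5^1 ≡ 5 (mod 481)
5^2 ≡ 5^2 = 25 ≡ 25 (mod 481)
5^4 ≡ 25^2 = 625 ≡ 144 (mod 481)
5^8 ≡ 144^2 = 20736 ≡ 53 (mod 481)
15 = 8 + 4 + 2 + 1 in binary powers of 2.
So 5^15 ≡ 53 · 144 · 25 · 5 ≡ 177 (mod 481).
Squaring chain: 177 → 64 → 248 → 417 → 248; never reaches −1, so base 5 is a Miller–Rabin witness that 481 is composite.

177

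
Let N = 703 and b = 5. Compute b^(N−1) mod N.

5^1 ≡ 5 (mod 703)
5^2 ≡ 5^2 = 25 ≡ 25 (mod 703)
5^4 ≡ 25^2 = 625 ≡ 625 (mod 703)
5^8 ≡ 625^2 = 390625 ≡ 460 (mod 703)
5^16 ≡ 460^2 = 211600 ≡ 700 (mod 703)
5^32 ≡ 700^2 = 490000 ≡ 9 (mod 703)
5^64 ≡ 9^2 = 81 ≡ 81 (mod 703)
5^128 ≡ 81^2 = 6561 ≡ 234 (mod 703)
5^256 ≡ 234^2 = 54756 ≡ 625 (mod 703)
5^512 ≡ 625^2 = 390625 ≡ 460 (mod 703)
702 = 512 + 128 + 32 + 16 + 8 + 4 + 2 in binary powers of 2.
So 5^702 ≡ 460 · 234 · 9 · 700 · 460 · 625 · 25 ≡ 628 (mod 703).
Since 628 ≠ 1, base 5 is a Fermat witness: 703 is composite.

628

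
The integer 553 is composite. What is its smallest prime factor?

553 is odd.
Digit sum 13, not divisible by 3.
Ends in 3: not divisible by 5.
7: 553 = 7·79

7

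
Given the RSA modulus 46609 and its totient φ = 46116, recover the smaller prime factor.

φ(n) = (p−1)(q−1) = n − (p+q) + 1, so p + q = 46609 − 46116 + 1 = 494.
p and q are the roots of t² − 494t + 46609 = 0.
Discriminant: 494² − 4·46609 = 244036 − 186436 = 57600; √57600 = 240.
q = (494 − 240)/2 = 127, p = (494 + 240)/2 = 367.
Check: 127 · 367 = 46609.

127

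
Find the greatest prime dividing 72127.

83

72127 = 11 · 6557
6557 = 79 · 83
83 is prime.
So 72127 = 11 · 79 · 83; the largest prime factor is 83.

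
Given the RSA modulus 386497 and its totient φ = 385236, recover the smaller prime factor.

523

φ(n) = (p−1)(q−1) = n − (p+q) + 1, so p + q = 386497 − 385236 + 1 = 1262.
p and q are the roots of t² − 1262t + 386497 = 0.
Discriminant: 1262² − 4·386497 = 1592644 − 1545988 = 46656; √46656 = 216.
q = (1262 − 216)/2 = 523, p = (1262 + 216)/2 = 739.
Check: 523 · 739 = 386497.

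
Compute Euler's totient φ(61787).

Factor: 61787 = 11 · 41 · 137.
φ(61787) = (11−1) · (41−1) · (137−1) = 10 · 40 · 136 = 54400.

54400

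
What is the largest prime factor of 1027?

1027 = 13 · 79
79 is prime.
So 1027 = 13 · 79; the largest prime factor is 79.

79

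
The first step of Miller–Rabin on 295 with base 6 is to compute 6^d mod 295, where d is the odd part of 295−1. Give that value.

295 − 1 = 294 = 2^1 · 147, so d = 147.
6^1 ≡ 6 (mod 295)
6^2 ≡ 6^2 = 36 ≡ 36 (mod 295)
6^4 ≡ 36^2 = 1296 ≡ 116 (mod 295)
6^8 ≡ 116^2 = 13456 ≡ 181 (mod 295)
6^16 ≡ 181^2 = 32761 ≡ 16 (mod 295)
6^32 ≡ 16^2 = 256 ≡ 256 (mod 295)
6^64 ≡ 256^2 = 65536 ≡ 46 (mod 295)
6^128 ≡ 46^2 = 2116 ≡ 51 (mod 295)
147 = 128 + 16 + 2 + 1 in binary powers of 2.
So 6^147 ≡ 51 · 16 · 36 · 6 ≡ 141 (mod 295).
Squaring chain: 141; never reaches −1, so base 6 is a Miller–Rabin witness that 295 is composite.

141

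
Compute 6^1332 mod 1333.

6^1 ≡ 6 (mod 1333)
6^2 ≡ 6^2 = 36 ≡ 36 (mod 1333)
6^4 ≡ 36^2 = 1296 ≡ 1296 (mod 1333)
6^8 ≡ 1296^2 = 1679616 ≡ 36 (mod 1333)
6^16 ≡ 36^2 = 1296 ≡ 1296 (mod 1333)
6^32 ≡ 1296^2 = 1679616 ≡ 36 (mod 1333)
6^64 ≡ 36^2 = 1296 ≡ 1296 (mod 1333)
6^128 ≡ 1296^2 = 1679616 ≡ 36 (mod 1333)
6^256 ≡ 36^2 = 1296 ≡ 1296 (mod 1333)
6^512 ≡ 1296^2 = 1679616 ≡ 36 (mod 1333)
6^1024 ≡ 36^2 = 1296 ≡ 1296 (mod 1333)
1332 = 1024 + 256 + 32 + 16 + 4 in binary powers of 2.
So 6^1332 ≡ 1296 · 1296 · 36 · 1296 · 1296 ≡ 1 (mod 1333).
Since the result is 1, base 6 gives no evidence that 1333 is composite.

1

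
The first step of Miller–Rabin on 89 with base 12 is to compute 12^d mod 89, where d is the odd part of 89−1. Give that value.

37

89 − 1 = 88 = 2^3 · 11, so d = 11.
12^1 ≡ 12 (mod 89)
12^2 ≡ 12^2 = 144 ≡ 55 (mod 89)
12^4 ≡ 55^2 = 3025 ≡ 88 (mod 89)
12^8 ≡ 88^2 = 7744 ≡ 1 (mod 89)
11 = 8 + 2 + 1 in binary powers of 2.
So 12^11 ≡ 1 · 55 · 12 ≡ 37 (mod 89).
Squaring chain: 37 → 34 → 88; reaches −1, so base 12 does not prove 89 composite.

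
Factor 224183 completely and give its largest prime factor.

83

224183 = 37 · 6059
6059 = 73 · 83
83 is prime.
So 224183 = 37 · 73 · 83; the largest prime factor is 83.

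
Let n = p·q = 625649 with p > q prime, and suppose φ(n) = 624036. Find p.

φ(n) = (p−1)(q−1) = n − (p+q) + 1, so p + q = 625649 − 624036 + 1 = 1614.
p and q are the roots of t² − 1614t + 625649 = 0.
Discriminant: 1614² − 4·625649 = 2604996 − 2502596 = 102400; √102400 = 320.
q = (1614 − 320)/2 = 647, p = (1614 + 320)/2 = 967.
Check: 647 · 967 = 625649.

967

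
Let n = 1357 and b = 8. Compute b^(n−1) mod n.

374

8^1 ≡ 8 (mod 1357)
8^2 ≡ 8^2 = 64 ≡ 64 (mod 1357)
8^4 ≡ 64^2 = 4096 ≡ 25 (mod 1357)
8^8 ≡ 25^2 = 625 ≡ 625 (mod 1357)
8^16 ≡ 625^2 = 390625 ≡ 1166 (mod 1357)
8^32 ≡ 1166^2 = 1359556 ≡ 1199 (mod 1357)
8^64 ≡ 1199^2 = 1437601 ≡ 538 (mod 1357)
8^128 ≡ 538^2 = 289444 ≡ 403 (mod 1357)
8^256 ≡ 403^2 = 162409 ≡ 926 (mod 1357)
8^512 ≡ 926^2 = 857476 ≡ 1209 (mod 1357)
8^1024 ≡ 1209^2 = 1461681 ≡ 192 (mod 1357)
1356 = 1024 + 256 + 64 + 8 + 4 in binary powers of 2.
So 8^1356 ≡ 192 · 926 · 538 · 625 · 25 ≡ 374 (mod 1357).
Since 374 ≠ 1, base 8 is a Fermat witness: 1357 is composite.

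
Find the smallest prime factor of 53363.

17

53363 is odd.
Digit sum 20, not divisible by 3.
Ends in 3: not divisible by 5.
7: 53363 = 7·7623 + 2
11: 53363 = 11·4851 + 2
13: 53363 = 13·4104 + 11
17: 53363 = 17·3139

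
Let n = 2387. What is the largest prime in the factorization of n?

2387 = 7 · 341
341 = 11 · 31
31 is prime.
So 2387 = 7 · 11 · 31; the largest prime factor is 31.

31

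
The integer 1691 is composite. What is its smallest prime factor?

19

1691 is odd.
Digit sum 17, not divisible by 3.
Ends in 1: not divisible by 5.
7: 1691 = 7·241 + 4
11: 1691 = 11·153 + 8
13: 1691 = 13·130 + 1
17: 1691 = 17·99 + 8
19: 1691 = 19·89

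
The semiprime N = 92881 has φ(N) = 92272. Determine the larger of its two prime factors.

φ(n) = (p−1)(q−1) = n − (p+q) + 1, so p + q = 92881 − 92272 + 1 = 610.
p and q are the roots of t² − 610t + 92881 = 0.
Discriminant: 610² − 4·92881 = 372100 − 371524 = 576; √576 = 24.
q = (610 − 24)/2 = 293, p = (610 + 24)/2 = 317.
Check: 293 · 317 = 92881.

317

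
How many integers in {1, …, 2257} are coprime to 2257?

Factor: 2257 = 37 · 61.
φ(2257) = (37−1) · (61−1) = 36 · 60 = 2160.

2160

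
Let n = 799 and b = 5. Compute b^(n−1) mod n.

440

5^1 ≡ 5 (mod 799)
5^2 ≡ 5^2 = 25 ≡ 25 (mod 799)
5^4 ≡ 25^2 = 625 ≡ 625 (mod 799)
5^8 ≡ 625^2 = 390625 ≡ 713 (mod 799)
5^16 ≡ 713^2 = 508369 ≡ 205 (mod 799)
5^32 ≡ 205^2 = 42025 ≡ 477 (mod 799)
5^64 ≡ 477^2 = 227529 ≡ 613 (mod 799)
5^128 ≡ 613^2 = 375769 ≡ 239 (mod 799)
5^256 ≡ 239^2 = 57121 ≡ 392 (mod 799)
5^512 ≡ 392^2 = 153664 ≡ 256 (mod 799)
798 = 512 + 256 + 16 + 8 + 4 + 2 in binary powers of 2.
So 5^798 ≡ 256 · 392 · 205 · 713 · 625 · 25 ≡ 440 (mod 799).
Since 440 ≠ 1, base 5 is a Fermat witness: 799 is composite.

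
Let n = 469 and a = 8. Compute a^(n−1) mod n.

442

8^1 ≡ 8 (mod 469)
8^2 ≡ 8^2 = 64 ≡ 64 (mod 469)
8^4 ≡ 64^2 = 4096 ≡ 344 (mod 469)
8^8 ≡ 344^2 = 118336 ≡ 148 (mod 469)
8^16 ≡ 148^2 = 21904 ≡ 330 (mod 469)
8^32 ≡ 330^2 = 108900 ≡ 92 (mod 469)
8^64 ≡ 92^2 = 8464 ≡ 22 (mod 469)
8^128 ≡ 22^2 = 484 ≡ 15 (mod 469)
8^256 ≡ 15^2 = 225 ≡ 225 (mod 469)
468 = 256 + 128 + 64 + 16 + 4 in binary powers of 2.
So 8^468 ≡ 225 · 15 · 22 · 330 · 344 ≡ 442 (mod 469).
Since 442 ≠ 1, base 8 is a Fermat witness: 469 is composite.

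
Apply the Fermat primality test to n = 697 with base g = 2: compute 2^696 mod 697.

2^1 ≡ 2 (mod 697)
2^2 ≡ 2^2 = 4 ≡ 4 (mod 697)
2^4 ≡ 4^2 = 16 ≡ 16 (mod 697)
2^8 ≡ 16^2 = 256 ≡ 256 (mod 697)
2^16 ≡ 256^2 = 65536 ≡ 18 (mod 697)
2^32 ≡ 18^2 = 324 ≡ 324 (mod 697)
2^64 ≡ 324^2 = 104976 ≡ 426 (mod 697)
2^128 ≡ 426^2 = 181476 ≡ 256 (mod 697)
2^256 ≡ 256^2 = 65536 ≡ 18 (mod 697)
2^512 ≡ 18^2 = 324 ≡ 324 (mod 697)
696 = 512 + 128 + 32 + 16 + 8 in binary powers of 2.
So 2^696 ≡ 324 · 256 · 324 · 18 · 256 ≡ 18 (mod 697).
Since 18 ≠ 1, base 2 is a Fermat witness: 697 is composite.

18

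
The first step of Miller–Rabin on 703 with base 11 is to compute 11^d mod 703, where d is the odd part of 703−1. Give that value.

628

703 − 1 = 702 = 2^1 · 351, so d = 351.
11^1 ≡ 11 (mod 703)
11^2 ≡ 11^2 = 121 ≡ 121 (mod 703)
11^4 ≡ 121^2 = 14641 ≡ 581 (mod 703)
11^8 ≡ 581^2 = 337561 ≡ 121 (mod 703)
11^16 ≡ 121^2 = 14641 ≡ 581 (mod 703)
11^32 ≡ 581^2 = 337561 ≡ 121 (mod 703)
11^64 ≡ 121^2 = 14641 ≡ 581 (mod 703)
11^128 ≡ 581^2 = 337561 ≡ 121 (mod 703)
11^256 ≡ 121^2 = 14641 ≡ 581 (mod 703)
351 = 256 + 64 + 16 + 8 + 4 + 2 + 1 in binary powers of 2.
So 11^351 ≡ 581 · 581 · 581 · 121 · 581 · 121 · 11 ≡ 628 (mod 703).
Squaring chain: 628; never reaches −1, so base 11 is a Miller–Rabin witness that 703 is composite.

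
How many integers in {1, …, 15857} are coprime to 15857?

Factor: 15857 = 101 · 157.
φ(15857) = (101−1) · (157−1) = 100 · 156 = 15600.

15600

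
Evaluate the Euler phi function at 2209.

2162

Factor: 2209 = 47^2.
φ(2209) = 47^1·(47−1) = 2162.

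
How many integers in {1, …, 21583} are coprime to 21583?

Factor: 21583 = 113 · 191.
φ(21583) = (113−1) · (191−1) = 112 · 190 = 21280.

21280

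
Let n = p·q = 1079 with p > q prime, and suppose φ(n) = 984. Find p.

83

φ(n) = (p−1)(q−1) = n − (p+q) + 1, so p + q = 1079 − 984 + 1 = 96.
p and q are the roots of t² − 96t + 1079 = 0.
Discriminant: 96² − 4·1079 = 9216 − 4316 = 4900; √4900 = 70.
q = (96 − 70)/2 = 13, p = (96 + 70)/2 = 83.
Check: 13 · 83 = 1079.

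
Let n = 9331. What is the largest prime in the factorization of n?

9331 = 7 · 1333
1333 = 31 · 43
43 is prime.
So 9331 = 7 · 31 · 43; the largest prime factor is 43.

43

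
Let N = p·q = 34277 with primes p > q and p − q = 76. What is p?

Since p = q + 76, we have 34277 = q(q + 76), so q² + 76q − 34277 = 0.
Discriminant: 76² + 4·34277 = 5776 + 137108 = 142884; √142884 = 378.
q = (−76 + 378)/2 = 151, and p = q + 76 = 227.
Check: 151 · 227 = 34277.

227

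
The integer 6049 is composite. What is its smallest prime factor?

6049 is odd.
Digit sum 19, not divisible by 3.
Ends in 9: not divisible by 5.
7: 6049 = 7·864 + 1
11: 6049 = 11·549 + 10
13: 6049 = 13·465 + 4
17: 6049 = 17·355 + 14
19: 6049 = 19·318 + 7
23: 6049 = 23·263

23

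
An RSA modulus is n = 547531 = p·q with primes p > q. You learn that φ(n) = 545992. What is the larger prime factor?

983

φ(n) = (p−1)(q−1) = n − (p+q) + 1, so p + q = 547531 − 545992 + 1 = 1540.
p and q are the roots of t² − 1540t + 547531 = 0.
Discriminant: 1540² − 4·547531 = 2371600 − 2190124 = 181476; √181476 = 426.
q = (1540 − 426)/2 = 557, p = (1540 + 426)/2 = 983.
Check: 557 · 983 = 547531.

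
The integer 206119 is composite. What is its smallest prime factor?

206119 is odd.
Digit sum 19, not divisible by 3.
Ends in 9: not divisible by 5.
7: 206119 = 7·29445 + 4
11: 206119 = 11·18738 + 1
13: 206119 = 13·15855 + 4
17: 206119 = 17·12124 + 11
19: 206119 = 19·10848 + 7
23: 206119 = 23·8961 + 16
29: 206119 = 29·7107 + 16
31: 206119 = 31·6649

31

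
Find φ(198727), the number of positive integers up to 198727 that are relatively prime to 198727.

Factor: 198727 = 37 · 41 · 131.
φ(198727) = (37−1) · (41−1) · (131−1) = 36 · 40 · 130 = 187200.

187200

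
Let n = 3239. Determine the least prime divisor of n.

41

3239 is odd.
Digit sum 17, not divisible by 3.
Ends in 9: not divisible by 5.
7: 3239 = 7·462 + 5
11: 3239 = 11·294 + 5
13: 3239 = 13·249 + 2
17: 3239 = 17·190 + 9
19: 3239 = 19·170 + 9
23: 3239 = 23·140 + 19
29: 3239 = 29·111 + 20
31: 3239 = 31·104 + 15
37: 3239 = 37·87 + 20
41: 3239 = 41·79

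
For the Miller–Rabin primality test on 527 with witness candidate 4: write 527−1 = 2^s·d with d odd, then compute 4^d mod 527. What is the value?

64

527 − 1 = 526 = 2^1 · 263, so d = 263.
4^1 ≡ 4 (mod 527)
4^2 ≡ 4^2 = 16 ≡ 16 (mod 527)
4^4 ≡ 16^2 = 256 ≡ 256 (mod 527)
4^8 ≡ 256^2 = 65536 ≡ 188 (mod 527)
4^16 ≡ 188^2 = 35344 ≡ 35 (mod 527)
4^32 ≡ 35^2 = 1225 ≡ 171 (mod 527)
4^64 ≡ 171^2 = 29241 ≡ 256 (mod 527)
4^128 ≡ 256^2 = 65536 ≡ 188 (mod 527)
4^256 ≡ 188^2 = 35344 ≡ 35 (mod 527)
263 = 256 + 4 + 2 + 1 in binary powers of 2.
So 4^263 ≡ 35 · 256 · 16 · 4 ≡ 64 (mod 527).
Squaring chain: 64; never reaches −1, so base 4 is a Miller–Rabin witness that 527 is composite.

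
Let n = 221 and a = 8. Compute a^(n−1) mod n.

8^1 ≡ 8 (mod 221)
8^2 ≡ 8^2 = 64 ≡ 64 (mod 221)
8^4 ≡ 64^2 = 4096 ≡ 118 (mod 221)
8^8 ≡ 118^2 = 13924 ≡ 1 (mod 221)
8^16 ≡ 1^2 = 1 ≡ 1 (mod 221)
8^32 ≡ 1^2 = 1 ≡ 1 (mod 221)
8^64 ≡ 1^2 = 1 ≡ 1 (mod 221)
8^128 ≡ 1^2 = 1 ≡ 1 (mod 221)
220 = 128 + 64 + 16 + 8 + 4 in binary powers of 2.
So 8^220 ≡ 1 · 1 · 1 · 1 · 118 ≡ 118 (mod 221).
Since 118 ≠ 1, base 8 is a Fermat witness: 221 is composite.

118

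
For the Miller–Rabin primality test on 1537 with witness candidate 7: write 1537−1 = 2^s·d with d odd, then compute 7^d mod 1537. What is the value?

1537 − 1 = 1536 = 2^9 · 3, so d = 3.
7^1 ≡ 7 (mod 1537)
7^2 ≡ 7^2 = 49 ≡ 49 (mod 1537)
3 = 2 + 1 in binary powers of 2.
So 7^3 ≡ 49 · 7 ≡ 343 (mod 1537).
Squaring chain: 343 → 837 → 1234 → 1126 → 1388 → 683 → 778 → 1243 → 364; never reaches −1, so base 7 is a Miller–Rabin witness that 1537 is composite.

343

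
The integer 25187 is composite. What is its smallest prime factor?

25187 is odd.
Digit sum 23, not divisible by 3.
Ends in 7: not divisible by 5.
7: 25187 = 7·3598 + 1
11: 25187 = 11·2289 + 8
13: 25187 = 13·1937 + 6
17: 25187 = 17·1481 + 10
19: 25187 = 19·1325 + 12
23: 25187 = 23·1095 + 2
29: 25187 = 29·868 + 15
31: 25187 = 31·812 + 15
37: 25187 = 37·680 + 27
41: 25187 = 41·614 + 13
43: 25187 = 43·585 + 32
47: 25187 = 47·535 + 42
53: 25187 = 53·475 + 12
59: 25187 = 59·426 + 53
61: 25187 = 61·412 + 55
67: 25187 = 67·375 + 62
71: 25187 = 71·354 + 53
73: 25187 = 73·345 + 2
79: 25187 = 79·318 + 65
83: 25187 = 83·303 + 38
89: 25187 = 89·283

89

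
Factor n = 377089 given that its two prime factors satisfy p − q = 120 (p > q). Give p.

Since p = q + 120, we have 377089 = q(q + 120), so q² + 120q − 377089 = 0.
Discriminant: 120² + 4·377089 = 14400 + 1508356 = 1522756; √1522756 = 1234.
q = (−120 + 1234)/2 = 557, and p = q + 120 = 677.
Check: 557 · 677 = 377089.

677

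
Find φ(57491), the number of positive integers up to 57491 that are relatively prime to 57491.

Factor: 57491 = 7 · 43 · 191.
φ(57491) = (7−1) · (43−1) · (191−1) = 6 · 42 · 190 = 47880.

47880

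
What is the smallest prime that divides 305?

5

305 is odd.
Digit sum 8, not divisible by 3.
Ends in 5: divisible by 5.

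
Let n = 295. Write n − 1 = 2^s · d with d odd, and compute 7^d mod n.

108

295 − 1 = 294 = 2^1 · 147, so d = 147.
7^1 ≡ 7 (mod 295)
7^2 ≡ 7^2 = 49 ≡ 49 (mod 295)
7^4 ≡ 49^2 = 2401 ≡ 41 (mod 295)
7^8 ≡ 41^2 = 1681 ≡ 206 (mod 295)
7^16 ≡ 206^2 = 42436 ≡ 251 (mod 295)
7^32 ≡ 251^2 = 63001 ≡ 166 (mod 295)
7^64 ≡ 166^2 = 27556 ≡ 121 (mod 295)
7^128 ≡ 121^2 = 14641 ≡ 186 (mod 295)
147 = 128 + 16 + 2 + 1 in binary powers of 2.
So 7^147 ≡ 186 · 251 · 49 · 7 ≡ 108 (mod 295).
Squaring chain: 108; never reaches −1, so base 7 is a Miller–Rabin witness that 295 is composite.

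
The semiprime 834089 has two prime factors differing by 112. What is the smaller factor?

Since p = q + 112, we have 834089 = q(q + 112), so q² + 112q − 834089 = 0.
Discriminant: 112² + 4·834089 = 12544 + 3336356 = 3348900; √3348900 = 1830.
q = (−112 + 1830)/2 = 859, and p = q + 112 = 971.
Check: 859 · 971 = 834089.

859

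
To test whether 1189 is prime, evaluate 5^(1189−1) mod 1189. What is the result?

5^1 ≡ 5 (mod 1189)
5^2 ≡ 5^2 = 25 ≡ 25 (mod 1189)
5^4 ≡ 25^2 = 625 ≡ 625 (mod 1189)
5^8 ≡ 625^2 = 390625 ≡ 633 (mod 1189)
5^16 ≡ 633^2 = 400689 ≡ 1185 (mod 1189)
5^32 ≡ 1185^2 = 1404225 ≡ 16 (mod 1189)
5^64 ≡ 16^2 = 256 ≡ 256 (mod 1189)
5^128 ≡ 256^2 = 65536 ≡ 141 (mod 1189)
5^256 ≡ 141^2 = 19881 ≡ 857 (mod 1189)
5^512 ≡ 857^2 = 734449 ≡ 836 (mod 1189)
5^1024 ≡ 836^2 = 698896 ≡ 953 (mod 1189)
1188 = 1024 + 128 + 32 + 4 in binary powers of 2.
So 5^1188 ≡ 953 · 141 · 16 · 625 ≡ 674 (mod 1189).
Since 674 ≠ 1, base 5 is a Fermat witness: 1189 is composite.

674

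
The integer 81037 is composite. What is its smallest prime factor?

81037 is odd.
Digit sum 19, not divisible by 3.
Ends in 7: not divisible by 5.
7: 81037 = 7·11576 + 5
11: 81037 = 11·7367

11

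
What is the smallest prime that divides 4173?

3

4173 is odd.
Digit sum 15, divisible by 3.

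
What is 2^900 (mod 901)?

611

2^1 ≡ 2 (mod 901)
2^2 ≡ 2^2 = 4 ≡ 4 (mod 901)
2^4 ≡ 4^2 = 16 ≡ 16 (mod 901)
2^8 ≡ 16^2 = 256 ≡ 256 (mod 901)
2^16 ≡ 256^2 = 65536 ≡ 664 (mod 901)
2^32 ≡ 664^2 = 440896 ≡ 307 (mod 901)
2^64 ≡ 307^2 = 94249 ≡ 545 (mod 901)
2^128 ≡ 545^2 = 297025 ≡ 596 (mod 901)
2^256 ≡ 596^2 = 355216 ≡ 222 (mod 901)
2^512 ≡ 222^2 = 49284 ≡ 630 (mod 901)
900 = 512 + 256 + 128 + 4 in binary powers of 2.
So 2^900 ≡ 630 · 222 · 596 · 16 ≡ 611 (mod 901).
Since 611 ≠ 1, base 2 is a Fermat witness: 901 is composite.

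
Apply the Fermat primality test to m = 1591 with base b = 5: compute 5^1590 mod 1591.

5^1 ≡ 5 (mod 1591)
5^2 ≡ 5^2 = 25 ≡ 25 (mod 1591)
5^4 ≡ 25^2 = 625 ≡ 625 (mod 1591)
5^8 ≡ 625^2 = 390625 ≡ 830 (mod 1591)
5^16 ≡ 830^2 = 688900 ≡ 1588 (mod 1591)
5^32 ≡ 1588^2 = 2521744 ≡ 9 (mod 1591)
5^64 ≡ 9^2 = 81 ≡ 81 (mod 1591)
5^128 ≡ 81^2 = 6561 ≡ 197 (mod 1591)
5^256 ≡ 197^2 = 38809 ≡ 625 (mod 1591)
5^512 ≡ 625^2 = 390625 ≡ 830 (mod 1591)
5^1024 ≡ 830^2 = 688900 ≡ 1588 (mod 1591)
1590 = 1024 + 512 + 32 + 16 + 4 + 2 in binary powers of 2.
So 5^1590 ≡ 1588 · 830 · 9 · 1588 · 625 · 25 ≡ 1454 (mod 1591).
Since 1454 ≠ 1, base 5 is a Fermat witness: 1591 is composite.

1454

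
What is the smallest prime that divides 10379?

10379 is odd.
Digit sum 20, not divisible by 3.
Ends in 9: not divisible by 5.
7: 10379 = 7·1482 + 5
11: 10379 = 11·943 + 6
13: 10379 = 13·798 + 5
17: 10379 = 17·610 + 9
19: 10379 = 19·546 + 5
23: 10379 = 23·451 + 6
29: 10379 = 29·357 + 26
31: 10379 = 31·334 + 25
37: 10379 = 37·280 + 19
41: 10379 = 41·253 + 6
43: 10379 = 43·241 + 16
47: 10379 = 47·220 + 39
53: 10379 = 53·195 + 44
59: 10379 = 59·175 + 54
61: 10379 = 61·170 + 9
67: 10379 = 67·154 + 61
71: 10379 = 71·146 + 13
73: 10379 = 73·142 + 13
79: 10379 = 79·131 + 30
83: 10379 = 83·125 + 4
89: 10379 = 89·116 + 55
97: 10379 = 97·107

97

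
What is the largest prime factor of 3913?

3913 = 7 · 559
559 = 13 · 43
43 is prime.
So 3913 = 7 · 13 · 43; the largest prime factor is 43.

43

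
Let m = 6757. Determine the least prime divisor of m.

6757 is odd.
Digit sum 25, not divisible by 3.
Ends in 7: not divisible by 5.
7: 6757 = 7·965 + 2
11: 6757 = 11·614 + 3
13: 6757 = 13·519 + 10
17: 6757 = 17·397 + 8
19: 6757 = 19·355 + 12
23: 6757 = 23·293 + 18
29: 6757 = 29·233

29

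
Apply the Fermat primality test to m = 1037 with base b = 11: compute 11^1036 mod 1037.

489

11^1 ≡ 11 (mod 1037)
11^2 ≡ 11^2 = 121 ≡ 121 (mod 1037)
11^4 ≡ 121^2 = 14641 ≡ 123 (mod 1037)
11^8 ≡ 123^2 = 15129 ≡ 611 (mod 1037)
11^16 ≡ 611^2 = 373321 ≡ 1 (mod 1037)
11^32 ≡ 1^2 = 1 ≡ 1 (mod 1037)
11^64 ≡ 1^2 = 1 ≡ 1 (mod 1037)
11^128 ≡ 1^2 = 1 ≡ 1 (mod 1037)
11^256 ≡ 1^2 = 1 ≡ 1 (mod 1037)
11^512 ≡ 1^2 = 1 ≡ 1 (mod 1037)
11^1024 ≡ 1^2 = 1 ≡ 1 (mod 1037)
1036 = 1024 + 8 + 4 in binary powers of 2.
So 11^1036 ≡ 1 · 611 · 123 ≡ 489 (mod 1037).
Since 489 ≠ 1, base 11 is a Fermat witness: 1037 is composite.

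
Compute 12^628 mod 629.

12^1 ≡ 12 (mod 629)
12^2 ≡ 12^2 = 144 ≡ 144 (mod 629)
12^4 ≡ 144^2 = 20736 ≡ 608 (mod 629)
12^8 ≡ 608^2 = 369664 ≡ 441 (mod 629)
12^16 ≡ 441^2 = 194481 ≡ 120 (mod 629)
12^32 ≡ 120^2 = 14400 ≡ 562 (mod 629)
12^64 ≡ 562^2 = 315844 ≡ 86 (mod 629)
12^128 ≡ 86^2 = 7396 ≡ 477 (mod 629)
12^256 ≡ 477^2 = 227529 ≡ 460 (mod 629)
12^512 ≡ 460^2 = 211600 ≡ 256 (mod 629)
628 = 512 + 64 + 32 + 16 + 4 in binary powers of 2.
So 12^628 ≡ 256 · 86 · 562 · 120 · 608 ≡ 268 (mod 629).
Since 268 ≠ 1, base 12 is a Fermat witness: 629 is composite.

268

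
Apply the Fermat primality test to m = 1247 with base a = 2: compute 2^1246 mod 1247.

173

2^1 ≡ 2 (mod 1247)
2^2 ≡ 2^2 = 4 ≡ 4 (mod 1247)
2^4 ≡ 4^2 = 16 ≡ 16 (mod 1247)
2^8 ≡ 16^2 = 256 ≡ 256 (mod 1247)
2^16 ≡ 256^2 = 65536 ≡ 692 (mod 1247)
2^32 ≡ 692^2 = 478864 ≡ 16 (mod 1247)
2^64 ≡ 16^2 = 256 ≡ 256 (mod 1247)
2^128 ≡ 256^2 = 65536 ≡ 692 (mod 1247)
2^256 ≡ 692^2 = 478864 ≡ 16 (mod 1247)
2^512 ≡ 16^2 = 256 ≡ 256 (mod 1247)
2^1024 ≡ 256^2 = 65536 ≡ 692 (mod 1247)
1246 = 1024 + 128 + 64 + 16 + 8 + 4 + 2 in binary powers of 2.
So 2^1246 ≡ 692 · 692 · 256 · 692 · 256 · 16 · 4 ≡ 173 (mod 1247).
Since 173 ≠ 1, base 2 is a Fermat witness: 1247 is composite.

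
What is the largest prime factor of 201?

201 = 3 · 67
67 is prime.
So 201 = 3 · 67; the largest prime factor is 67.

67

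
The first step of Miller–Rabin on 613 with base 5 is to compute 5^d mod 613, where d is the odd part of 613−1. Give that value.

613 − 1 = 612 = 2^2 · 153, so d = 153.
5^1 ≡ 5 (mod 613)
5^2 ≡ 5^2 = 25 ≡ 25 (mod 613)
5^4 ≡ 25^2 = 625 ≡ 12 (mod 613)
5^8 ≡ 12^2 = 144 ≡ 144 (mod 613)
5^16 ≡ 144^2 = 20736 ≡ 507 (mod 613)
5^32 ≡ 507^2 = 257049 ≡ 202 (mod 613)
5^64 ≡ 202^2 = 40804 ≡ 346 (mod 613)
5^128 ≡ 346^2 = 119716 ≡ 181 (mod 613)
153 = 128 + 16 + 8 + 1 in binary powers of 2.
So 5^153 ≡ 181 · 507 · 144 · 5 ≡ 35 (mod 613).
Squaring chain: 35 → 612; reaches −1, so base 5 does not prove 613 composite.

35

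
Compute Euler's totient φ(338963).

314496

Factor: 338963 = 17 · 127 · 157.
φ(338963) = (17−1) · (127−1) · (157−1) = 16 · 126 · 156 = 314496.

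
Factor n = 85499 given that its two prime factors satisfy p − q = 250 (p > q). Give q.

193

Since p = q + 250, we have 85499 = q(q + 250), so q² + 250q − 85499 = 0.
Discriminant: 250² + 4·85499 = 62500 + 341996 = 404496; √404496 = 636.
q = (−250 + 636)/2 = 193, and p = q + 250 = 443.
Check: 193 · 443 = 85499.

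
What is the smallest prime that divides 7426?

7426 is even: 2 divides it.

2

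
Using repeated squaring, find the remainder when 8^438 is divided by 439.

8^1 ≡ 8 (mod 439)
8^2 ≡ 8^2 = 64 ≡ 64 (mod 439)
8^4 ≡ 64^2 = 4096 ≡ 145 (mod 439)
8^8 ≡ 145^2 = 21025 ≡ 392 (mod 439)
8^16 ≡ 392^2 = 153664 ≡ 14 (mod 439)
8^32 ≡ 14^2 = 196 ≡ 196 (mod 439)
8^64 ≡ 196^2 = 38416 ≡ 223 (mod 439)
8^128 ≡ 223^2 = 49729 ≡ 122 (mod 439)
8^256 ≡ 122^2 = 14884 ≡ 397 (mod 439)
438 = 256 + 128 + 32 + 16 + 4 + 2 in binary powers of 2.
So 8^438 ≡ 397 · 122 · 196 · 14 · 145 · 64 ≡ 1 (mod 439).
Since the result is 1, base 8 gives no evidence that 439 is composite.

1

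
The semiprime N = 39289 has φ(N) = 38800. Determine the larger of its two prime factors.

389

φ(n) = (p−1)(q−1) = n − (p+q) + 1, so p + q = 39289 − 38800 + 1 = 490.
p and q are the roots of t² − 490t + 39289 = 0.
Discriminant: 490² − 4·39289 = 240100 − 157156 = 82944; √82944 = 288.
q = (490 − 288)/2 = 101, p = (490 + 288)/2 = 389.
Check: 101 · 389 = 39289.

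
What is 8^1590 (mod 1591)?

1368

8^1 ≡ 8 (mod 1591)
8^2 ≡ 8^2 = 64 ≡ 64 (mod 1591)
8^4 ≡ 64^2 = 4096 ≡ 914 (mod 1591)
8^8 ≡ 914^2 = 835396 ≡ 121 (mod 1591)
8^16 ≡ 121^2 = 14641 ≡ 322 (mod 1591)
8^32 ≡ 322^2 = 103684 ≡ 269 (mod 1591)
8^64 ≡ 269^2 = 72361 ≡ 766 (mod 1591)
8^128 ≡ 766^2 = 586756 ≡ 1268 (mod 1591)
8^256 ≡ 1268^2 = 1607824 ≡ 914 (mod 1591)
8^512 ≡ 914^2 = 835396 ≡ 121 (mod 1591)
8^1024 ≡ 121^2 = 14641 ≡ 322 (mod 1591)
1590 = 1024 + 512 + 32 + 16 + 4 + 2 in binary powers of 2.
So 8^1590 ≡ 322 · 121 · 269 · 322 · 914 · 64 ≡ 1368 (mod 1591).
Since 1368 ≠ 1, base 8 is a Fermat witness: 1591 is composite.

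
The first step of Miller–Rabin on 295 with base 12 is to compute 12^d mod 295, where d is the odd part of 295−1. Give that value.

203

295 − 1 = 294 = 2^1 · 147, so d = 147.
12^1 ≡ 12 (mod 295)
12^2 ≡ 12^2 = 144 ≡ 144 (mod 295)
12^4 ≡ 144^2 = 20736 ≡ 86 (mod 295)
12^8 ≡ 86^2 = 7396 ≡ 21 (mod 295)
12^16 ≡ 21^2 = 441 ≡ 146 (mod 295)
12^32 ≡ 146^2 = 21316 ≡ 76 (mod 295)
12^64 ≡ 76^2 = 5776 ≡ 171 (mod 295)
12^128 ≡ 171^2 = 29241 ≡ 36 (mod 295)
147 = 128 + 16 + 2 + 1 in binary powers of 2.
So 12^147 ≡ 36 · 146 · 144 · 12 ≡ 203 (mod 295).
Squaring chain: 203; never reaches −1, so base 12 is a Miller–Rabin witness that 295 is composite.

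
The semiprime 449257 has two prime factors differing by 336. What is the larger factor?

Since p = q + 336, we have 449257 = q(q + 336), so q² + 336q − 449257 = 0.
Discriminant: 336² + 4·449257 = 112896 + 1797028 = 1909924; √1909924 = 1382.
q = (−336 + 1382)/2 = 523, and p = q + 336 = 859.
Check: 523 · 859 = 449257.

859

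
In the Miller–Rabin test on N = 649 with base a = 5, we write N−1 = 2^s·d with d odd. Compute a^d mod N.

649 − 1 = 648 = 2^3 · 81, so d = 81.
5^1 ≡ 5 (mod 649)
5^2 ≡ 5^2 = 25 ≡ 25 (mod 649)
5^4 ≡ 25^2 = 625 ≡ 625 (mod 649)
5^8 ≡ 625^2 = 390625 ≡ 576 (mod 649)
5^16 ≡ 576^2 = 331776 ≡ 137 (mod 649)
5^32 ≡ 137^2 = 18769 ≡ 597 (mod 649)
5^64 ≡ 597^2 = 356409 ≡ 108 (mod 649)
81 = 64 + 16 + 1 in binary powers of 2.
So 5^81 ≡ 108 · 137 · 5 ≡ 643 (mod 649).
Squaring chain: 643 → 36 → 647; never reaches −1, so base 5 is a Miller–Rabin witness that 649 is composite.

643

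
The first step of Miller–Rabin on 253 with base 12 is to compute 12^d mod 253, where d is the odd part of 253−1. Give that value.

253 − 1 = 252 = 2^2 · 63, so d = 63.
12^1 ≡ 12 (mod 253)
12^2 ≡ 12^2 = 144 ≡ 144 (mod 253)
12^4 ≡ 144^2 = 20736 ≡ 243 (mod 253)
12^8 ≡ 243^2 = 59049 ≡ 100 (mod 253)
12^16 ≡ 100^2 = 10000 ≡ 133 (mod 253)
12^32 ≡ 133^2 = 17689 ≡ 232 (mod 253)
63 = 32 + 16 + 8 + 4 + 2 + 1 in binary powers of 2.
So 12^63 ≡ 232 · 133 · 100 · 243 · 144 · 12 ≡ 100 (mod 253).
Squaring chain: 100 → 133; never reaches −1, so base 12 is a Miller–Rabin witness that 253 is composite.

100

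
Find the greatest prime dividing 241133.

67

241133 = 59 · 4087
4087 = 61 · 67
67 is prime.
So 241133 = 59 · 61 · 67; the largest prime factor is 67.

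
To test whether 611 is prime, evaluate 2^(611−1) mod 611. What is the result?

101

2^1 ≡ 2 (mod 611)
2^2 ≡ 2^2 = 4 ≡ 4 (mod 611)
2^4 ≡ 4^2 = 16 ≡ 16 (mod 611)
2^8 ≡ 16^2 = 256 ≡ 256 (mod 611)
2^16 ≡ 256^2 = 65536 ≡ 159 (mod 611)
2^32 ≡ 159^2 = 25281 ≡ 230 (mod 611)
2^64 ≡ 230^2 = 52900 ≡ 354 (mod 611)
2^128 ≡ 354^2 = 125316 ≡ 61 (mod 611)
2^256 ≡ 61^2 = 3721 ≡ 55 (mod 611)
2^512 ≡ 55^2 = 3025 ≡ 581 (mod 611)
610 = 512 + 64 + 32 + 2 in binary powers of 2.
So 2^610 ≡ 581 · 354 · 230 · 4 ≡ 101 (mod 611).
Since 101 ≠ 1, base 2 is a Fermat witness: 611 is composite.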